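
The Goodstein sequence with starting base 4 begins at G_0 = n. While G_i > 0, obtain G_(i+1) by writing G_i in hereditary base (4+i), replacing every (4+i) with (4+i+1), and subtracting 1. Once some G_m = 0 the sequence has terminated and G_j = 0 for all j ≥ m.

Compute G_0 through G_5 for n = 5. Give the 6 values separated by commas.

5, 5, 5, 4, 3, 2

G_0=5  [base 4] 4 + 1  →[4↦5]→  5 + 1 = 6  −1 ⇒ G_1=5
G_1=5  [base 5] 5  →[5↦6]→  6 = 6  −1 ⇒ G_2=5
G_2=5  [base 6] 5  →[6↦7]→  5 = 5  −1 ⇒ G_3=4
G_3=4  [base 7] 4  →[7↦8]→  4 = 4  −1 ⇒ G_4=3
G_4=3  [base 8] 3  →[8↦9]→  3 = 3  −1 ⇒ G_5=2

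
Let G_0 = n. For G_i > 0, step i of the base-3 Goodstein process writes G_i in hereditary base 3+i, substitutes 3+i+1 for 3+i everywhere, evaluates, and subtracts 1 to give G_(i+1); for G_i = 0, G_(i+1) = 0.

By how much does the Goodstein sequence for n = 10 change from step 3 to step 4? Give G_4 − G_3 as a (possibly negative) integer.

3

G_0 = 10. HB_3(10) = 3^2 + 1. Bump = 17. G_1 = 16.
G_1 = 16. HB_4(16) = 4^2. Bump = 25. G_2 = 24.
G_2 = 24. HB_5(24) = 4·5 + 4. Bump = 28. G_3 = 27.
G_3 = 27. HB_6(27) = 4·6 + 3. Bump = 31. G_4 = 30.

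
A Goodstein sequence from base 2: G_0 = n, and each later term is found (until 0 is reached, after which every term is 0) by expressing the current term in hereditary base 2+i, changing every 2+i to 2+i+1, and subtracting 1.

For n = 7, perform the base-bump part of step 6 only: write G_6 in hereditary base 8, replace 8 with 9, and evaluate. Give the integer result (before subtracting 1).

step 0: 7 = 2^2 + 2 + 1; sub 3 for 2: 3^3 + 3 + 1; = 31; G_1 = 31−1 = 30
step 1: 30 = 3^3 + 3; sub 4 for 3: 4^4 + 4; = 260; G_2 = 260−1 = 259
step 2: 259 = 4^4 + 3; sub 5 for 4: 5^5 + 3; = 3128; G_3 = 3128−1 = 3127
step 3: 3127 = 5^5 + 2; sub 6 for 5: 6^6 + 2; = 46658; G_4 = 46658−1 = 46657
step 4: 46657 = 6^6 + 1; sub 7 for 6: 7^7 + 1; = 823544; G_5 = 823544−1 = 823543
step 5: 823543 = 7^7; sub 8 for 7: 8^8; = 16777216; G_6 = 16777216−1 = 16777215

37665880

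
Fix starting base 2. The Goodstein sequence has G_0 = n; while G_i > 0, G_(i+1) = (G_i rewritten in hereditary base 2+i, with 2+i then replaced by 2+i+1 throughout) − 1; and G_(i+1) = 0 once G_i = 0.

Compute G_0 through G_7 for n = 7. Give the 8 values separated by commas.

7, 30, 259, 3127, 46657, 823543, 16777215, 37665879

[0] 7 ≡ 2^2 + 2 + 1 (base 2). Lift 3: 31. −1: 30.
[1] 30 ≡ 3^3 + 3 (base 3). Lift 4: 260. −1: 259.
[2] 259 ≡ 4^4 + 3 (base 4). Lift 5: 3128. −1: 3127.
[3] 3127 ≡ 5^5 + 2 (base 5). Lift 6: 46658. −1: 46657.
[4] 46657 ≡ 6^6 + 1 (base 6). Lift 7: 823544. −1: 823543.
[5] 823543 ≡ 7^7 (base 7). Lift 8: 16777216. −1: 16777215.
[6] 16777215 ≡ 7·8^7 + 7·8^6 + 7·8^5 + 7·8^4 + 7·8^3 + 7·8^2 + 7·8 + 7 (base 8). Lift 9: 37665880. −1: 37665879.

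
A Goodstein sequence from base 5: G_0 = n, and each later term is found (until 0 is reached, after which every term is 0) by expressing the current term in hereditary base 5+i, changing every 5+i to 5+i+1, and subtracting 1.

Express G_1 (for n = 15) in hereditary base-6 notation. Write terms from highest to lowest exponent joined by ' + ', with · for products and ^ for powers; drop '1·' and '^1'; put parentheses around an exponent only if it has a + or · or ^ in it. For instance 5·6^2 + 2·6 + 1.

(0) 15|_5 = 3·5 ↦ 3·6|_6 = 18 ⇒ 17
(1) 17|_6 = 2·6 + 5 ↦ 2·7 + 5|_7 = 19 ⇒ 18

2·6 + 5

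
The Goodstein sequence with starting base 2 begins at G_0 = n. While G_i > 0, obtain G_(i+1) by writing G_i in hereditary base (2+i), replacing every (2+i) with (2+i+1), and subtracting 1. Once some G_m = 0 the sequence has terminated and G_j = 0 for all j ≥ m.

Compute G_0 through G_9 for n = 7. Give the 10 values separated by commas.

G_0=7  [base 2] 2^2 + 2 + 1  →[2↦3]→  3^3 + 3 + 1 = 31  −1 ⇒ G_1=30
G_1=30  [base 3] 3^3 + 3  →[3↦4]→  4^4 + 4 = 260  −1 ⇒ G_2=259
G_2=259  [base 4] 4^4 + 3  →[4↦5]→  5^5 + 3 = 3128  −1 ⇒ G_3=3127
G_3=3127  [base 5] 5^5 + 2  →[5↦6]→  6^6 + 2 = 46658  −1 ⇒ G_4=46657
G_4=46657  [base 6] 6^6 + 1  →[6↦7]→  7^7 + 1 = 823544  −1 ⇒ G_5=823543
G_5=823543  [base 7] 7^7  →[7↦8]→  8^8 = 16777216  −1 ⇒ G_6=16777215
G_6=16777215  [base 8] 7·8^7 + 7·8^6 + 7·8^5 + 7·8^4 + 7·8^3 + 7·8^2 + 7·8 + 7  →[8↦9]→  7·9^7 + 7·9^6 + 7·9^5 + 7·9^4 + 7·9^3 + 7·9^2 + 7·9 + 7 = 37665880  −1 ⇒ G_7=37665879
G_7=37665879  [base 9] 7·9^7 + 7·9^6 + 7·9^5 + 7·9^4 + 7·9^3 + 7·9^2 + 7·9 + 6  →[9↦10]→  7·10^7 + 7·10^6 + 7·10^5 + 7·10^4 + 7·10^3 + 7·10^2 + 7·10 + 6 = 77777776  −1 ⇒ G_8=77777775
G_8=77777775  [base 10] 7·10^7 + 7·10^6 + 7·10^5 + 7·10^4 + 7·10^3 + 7·10^2 + 7·10 + 5  →[10↦11]→  7·11^7 + 7·11^6 + 7·11^5 + 7·11^4 + 7·11^3 + 7·11^2 + 7·11 + 5 = 150051214  −1 ⇒ G_9=150051213

7, 30, 259, 3127, 46657, 823543, 16777215, 37665879, 77777775, 150051213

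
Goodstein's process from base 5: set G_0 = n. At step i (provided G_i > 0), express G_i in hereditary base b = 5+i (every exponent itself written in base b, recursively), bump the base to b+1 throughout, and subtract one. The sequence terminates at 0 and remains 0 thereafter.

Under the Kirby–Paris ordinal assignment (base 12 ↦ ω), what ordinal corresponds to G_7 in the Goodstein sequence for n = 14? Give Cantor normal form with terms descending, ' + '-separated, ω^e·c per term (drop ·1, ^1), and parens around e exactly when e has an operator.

14 —HB5→ 2·5 + 4 —bump→ 2·6 + 4 = 16 —(−1)→ 15
15 —HB6→ 2·6 + 3 —bump→ 2·7 + 3 = 17 —(−1)→ 16
16 —HB7→ 2·7 + 2 —bump→ 2·8 + 2 = 18 —(−1)→ 17
17 —HB8→ 2·8 + 1 —bump→ 2·9 + 1 = 19 —(−1)→ 18
18 —HB9→ 2·9 —bump→ 2·10 = 20 —(−1)→ 19
19 —HB10→ 10 + 9 —bump→ 11 + 9 = 20 —(−1)→ 19
19 —HB11→ 11 + 8 —bump→ 12 + 8 = 20 —(−1)→ 19
19 —HB12→ 12 + 7 —bump→ 13 + 7 = 20 —(−1)→ 19

ω + 7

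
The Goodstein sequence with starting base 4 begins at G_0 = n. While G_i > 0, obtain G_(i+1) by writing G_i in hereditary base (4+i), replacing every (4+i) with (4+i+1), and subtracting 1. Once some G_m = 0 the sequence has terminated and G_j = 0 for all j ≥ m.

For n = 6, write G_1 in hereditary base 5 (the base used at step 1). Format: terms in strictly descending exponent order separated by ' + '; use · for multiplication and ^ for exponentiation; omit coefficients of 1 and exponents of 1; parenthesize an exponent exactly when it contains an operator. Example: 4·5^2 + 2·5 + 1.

5 + 1

G_0 = 6. HB_4(6) = 4 + 2. Bump = 7. G_1 = 6.
G_1 = 6. HB_5(6) = 5 + 1. Bump = 7. G_2 = 6.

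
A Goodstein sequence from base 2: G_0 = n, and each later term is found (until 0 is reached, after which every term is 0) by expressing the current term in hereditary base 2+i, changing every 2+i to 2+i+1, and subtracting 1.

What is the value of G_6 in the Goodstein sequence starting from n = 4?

139

4 —HB2→ 2^2 —bump→ 3^3 = 27 —(−1)→ 26
26 —HB3→ 2·3^2 + 2·3 + 2 —bump→ 2·4^2 + 2·4 + 2 = 42 —(−1)→ 41
41 —HB4→ 2·4^2 + 2·4 + 1 —bump→ 2·5^2 + 2·5 + 1 = 61 —(−1)→ 60
60 —HB5→ 2·5^2 + 2·5 —bump→ 2·6^2 + 2·6 = 84 —(−1)→ 83
83 —HB6→ 2·6^2 + 6 + 5 —bump→ 2·7^2 + 7 + 5 = 110 —(−1)→ 109
109 —HB7→ 2·7^2 + 7 + 4 —bump→ 2·8^2 + 8 + 4 = 140 —(−1)→ 139
139 —HB8→ 2·8^2 + 8 + 3 —bump→ 2·9^2 + 9 + 3 = 174 —(−1)→ 173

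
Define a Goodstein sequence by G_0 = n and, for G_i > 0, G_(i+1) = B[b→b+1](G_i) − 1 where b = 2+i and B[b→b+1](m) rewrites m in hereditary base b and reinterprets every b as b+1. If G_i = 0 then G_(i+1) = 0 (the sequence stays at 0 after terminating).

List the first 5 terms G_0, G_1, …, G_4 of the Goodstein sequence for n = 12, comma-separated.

12, 107, 1065, 15685, 280019

G_0=12  [base 2] 2^(2 + 1) + 2^2  →[2↦3]→  3^(3 + 1) + 3^3 = 108  −1 ⇒ G_1=107
G_1=107  [base 3] 3^(3 + 1) + 2·3^2 + 2·3 + 2  →[3↦4]→  4^(4 + 1) + 2·4^2 + 2·4 + 2 = 1066  −1 ⇒ G_2=1065
G_2=1065  [base 4] 4^(4 + 1) + 2·4^2 + 2·4 + 1  →[4↦5]→  5^(5 + 1) + 2·5^2 + 2·5 + 1 = 15686  −1 ⇒ G_3=15685
G_3=15685  [base 5] 5^(5 + 1) + 2·5^2 + 2·5  →[5↦6]→  6^(6 + 1) + 2·6^2 + 2·6 = 280020  −1 ⇒ G_4=280019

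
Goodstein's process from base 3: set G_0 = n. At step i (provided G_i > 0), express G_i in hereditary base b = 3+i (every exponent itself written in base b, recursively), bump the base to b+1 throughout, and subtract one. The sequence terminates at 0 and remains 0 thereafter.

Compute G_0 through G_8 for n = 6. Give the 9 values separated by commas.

[0] 6 ≡ 2·3 (base 3). Lift 4: 8. −1: 7.
[1] 7 ≡ 4 + 3 (base 4). Lift 5: 8. −1: 7.
[2] 7 ≡ 5 + 2 (base 5). Lift 6: 8. −1: 7.
[3] 7 ≡ 6 + 1 (base 6). Lift 7: 8. −1: 7.
[4] 7 ≡ 7 (base 7). Lift 8: 8. −1: 7.
[5] 7 ≡ 7 (base 8). Lift 9: 7. −1: 6.
[6] 6 ≡ 6 (base 9). Lift 10: 6. −1: 5.
[7] 5 ≡ 5 (base 10). Lift 11: 5. −1: 4.

6, 7, 7, 7, 7, 7, 6, 5, 4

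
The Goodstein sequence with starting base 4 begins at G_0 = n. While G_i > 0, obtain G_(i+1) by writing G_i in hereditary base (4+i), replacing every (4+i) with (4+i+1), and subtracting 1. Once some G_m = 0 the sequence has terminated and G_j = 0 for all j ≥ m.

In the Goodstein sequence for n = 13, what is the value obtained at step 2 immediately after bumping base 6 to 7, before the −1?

(0) 13|_4 = 3·4 + 1 ↦ 3·5 + 1|_5 = 16 ⇒ 15
(1) 15|_5 = 3·5 ↦ 3·6|_6 = 18 ⇒ 17
(2) 17|_6 = 2·6 + 5 ↦ 2·7 + 5|_7 = 19 ⇒ 18

19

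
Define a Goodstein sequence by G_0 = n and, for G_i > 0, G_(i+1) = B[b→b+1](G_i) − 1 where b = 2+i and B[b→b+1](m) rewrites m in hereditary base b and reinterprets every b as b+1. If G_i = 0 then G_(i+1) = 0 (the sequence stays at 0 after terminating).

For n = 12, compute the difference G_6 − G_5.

128452957

G_0 = 12. HB_2(12) = 2^(2 + 1) + 2^2. Bump = 108. G_1 = 107.
G_1 = 107. HB_3(107) = 3^(3 + 1) + 2·3^2 + 2·3 + 2. Bump = 1066. G_2 = 1065.
G_2 = 1065. HB_4(1065) = 4^(4 + 1) + 2·4^2 + 2·4 + 1. Bump = 15686. G_3 = 15685.
G_3 = 15685. HB_5(15685) = 5^(5 + 1) + 2·5^2 + 2·5. Bump = 280020. G_4 = 280019.
G_4 = 280019. HB_6(280019) = 6^(6 + 1) + 2·6^2 + 6 + 5. Bump = 5764911. G_5 = 5764910.
G_5 = 5764910. HB_7(5764910) = 7^(7 + 1) + 2·7^2 + 7 + 4. Bump = 134217868. G_6 = 134217867.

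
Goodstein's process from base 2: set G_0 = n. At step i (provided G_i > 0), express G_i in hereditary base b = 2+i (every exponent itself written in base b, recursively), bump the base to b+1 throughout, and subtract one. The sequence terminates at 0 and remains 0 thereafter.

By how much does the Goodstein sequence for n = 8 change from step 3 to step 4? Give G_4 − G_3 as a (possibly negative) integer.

G_0=8  [base 2] 2^(2 + 1)  →[2↦3]→  3^(3 + 1) = 81  −1 ⇒ G_1=80
G_1=80  [base 3] 2·3^3 + 2·3^2 + 2·3 + 2  →[3↦4]→  2·4^4 + 2·4^2 + 2·4 + 2 = 554  −1 ⇒ G_2=553
G_2=553  [base 4] 2·4^4 + 2·4^2 + 2·4 + 1  →[4↦5]→  2·5^5 + 2·5^2 + 2·5 + 1 = 6311  −1 ⇒ G_3=6310
G_3=6310  [base 5] 2·5^5 + 2·5^2 + 2·5  →[5↦6]→  2·6^6 + 2·6^2 + 2·6 = 93396  −1 ⇒ G_4=93395

87085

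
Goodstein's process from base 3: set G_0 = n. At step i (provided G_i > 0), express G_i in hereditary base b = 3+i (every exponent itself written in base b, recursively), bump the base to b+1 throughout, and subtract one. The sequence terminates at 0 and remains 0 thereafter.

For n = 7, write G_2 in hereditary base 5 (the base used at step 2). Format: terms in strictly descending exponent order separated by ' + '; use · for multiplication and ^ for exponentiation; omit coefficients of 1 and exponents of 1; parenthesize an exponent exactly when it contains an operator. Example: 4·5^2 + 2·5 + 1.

G_0 = 7. HB_3(7) = 2·3 + 1. Bump = 9. G_1 = 8.
G_1 = 8. HB_4(8) = 2·4. Bump = 10. G_2 = 9.
G_2 = 9. HB_5(9) = 5 + 4. Bump = 10. G_3 = 9.

5 + 4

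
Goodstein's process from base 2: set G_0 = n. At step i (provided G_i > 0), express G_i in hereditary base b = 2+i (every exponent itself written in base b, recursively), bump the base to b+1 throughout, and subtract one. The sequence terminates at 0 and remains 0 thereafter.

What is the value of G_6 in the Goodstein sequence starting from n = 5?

1751

5 —HB2→ 2^2 + 1 —bump→ 3^3 + 1 = 28 —(−1)→ 27
27 —HB3→ 3^3 —bump→ 4^4 = 256 —(−1)→ 255
255 —HB4→ 3·4^3 + 3·4^2 + 3·4 + 3 —bump→ 3·5^3 + 3·5^2 + 3·5 + 3 = 468 —(−1)→ 467
467 —HB5→ 3·5^3 + 3·5^2 + 3·5 + 2 —bump→ 3·6^3 + 3·6^2 + 3·6 + 2 = 776 —(−1)→ 775
775 —HB6→ 3·6^3 + 3·6^2 + 3·6 + 1 —bump→ 3·7^3 + 3·7^2 + 3·7 + 1 = 1198 —(−1)→ 1197
1197 —HB7→ 3·7^3 + 3·7^2 + 3·7 —bump→ 3·8^3 + 3·8^2 + 3·8 = 1752 —(−1)→ 1751
1751 —HB8→ 3·8^3 + 3·8^2 + 2·8 + 7 —bump→ 3·9^3 + 3·9^2 + 2·9 + 7 = 2455 —(−1)→ 2454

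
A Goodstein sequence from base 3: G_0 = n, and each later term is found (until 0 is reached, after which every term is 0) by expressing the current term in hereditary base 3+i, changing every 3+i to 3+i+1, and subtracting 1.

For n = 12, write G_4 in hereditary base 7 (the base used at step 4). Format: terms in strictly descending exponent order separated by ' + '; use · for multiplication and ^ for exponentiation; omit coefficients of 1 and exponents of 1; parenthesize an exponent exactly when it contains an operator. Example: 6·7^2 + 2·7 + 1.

7^2

[0] 12 ≡ 3^2 + 3 (base 3). Lift 4: 20. −1: 19.
[1] 19 ≡ 4^2 + 3 (base 4). Lift 5: 28. −1: 27.
[2] 27 ≡ 5^2 + 2 (base 5). Lift 6: 38. −1: 37.
[3] 37 ≡ 6^2 + 1 (base 6). Lift 7: 50. −1: 49.
[4] 49 ≡ 7^2 (base 7). Lift 8: 64. −1: 63.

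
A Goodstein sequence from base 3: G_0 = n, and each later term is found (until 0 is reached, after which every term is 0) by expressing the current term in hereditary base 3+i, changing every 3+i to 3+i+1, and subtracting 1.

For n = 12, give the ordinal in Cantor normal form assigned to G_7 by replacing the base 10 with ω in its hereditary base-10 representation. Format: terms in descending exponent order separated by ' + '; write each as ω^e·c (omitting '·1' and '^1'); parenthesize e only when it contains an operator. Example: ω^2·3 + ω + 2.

ω·7 + 5

(0) 12|_3 = 3^2 + 3 ↦ 4^2 + 4|_4 = 20 ⇒ 19
(1) 19|_4 = 4^2 + 3 ↦ 5^2 + 3|_5 = 28 ⇒ 27
(2) 27|_5 = 5^2 + 2 ↦ 6^2 + 2|_6 = 38 ⇒ 37
(3) 37|_6 = 6^2 + 1 ↦ 7^2 + 1|_7 = 50 ⇒ 49
(4) 49|_7 = 7^2 ↦ 8^2|_8 = 64 ⇒ 63
(5) 63|_8 = 7·8 + 7 ↦ 7·9 + 7|_9 = 70 ⇒ 69
(6) 69|_9 = 7·9 + 6 ↦ 7·10 + 6|_10 = 76 ⇒ 75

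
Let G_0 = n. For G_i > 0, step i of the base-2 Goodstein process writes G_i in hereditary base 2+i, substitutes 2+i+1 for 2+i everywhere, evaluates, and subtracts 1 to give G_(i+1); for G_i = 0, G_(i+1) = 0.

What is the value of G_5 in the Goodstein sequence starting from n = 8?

1647195

G_0=8  [base 2] 2^(2 + 1)  →[2↦3]→  3^(3 + 1) = 81  −1 ⇒ G_1=80
G_1=80  [base 3] 2·3^3 + 2·3^2 + 2·3 + 2  →[3↦4]→  2·4^4 + 2·4^2 + 2·4 + 2 = 554  −1 ⇒ G_2=553
G_2=553  [base 4] 2·4^4 + 2·4^2 + 2·4 + 1  →[4↦5]→  2·5^5 + 2·5^2 + 2·5 + 1 = 6311  −1 ⇒ G_3=6310
G_3=6310  [base 5] 2·5^5 + 2·5^2 + 2·5  →[5↦6]→  2·6^6 + 2·6^2 + 2·6 = 93396  −1 ⇒ G_4=93395
G_4=93395  [base 6] 2·6^6 + 2·6^2 + 6 + 5  →[6↦7]→  2·7^7 + 2·7^2 + 7 + 5 = 1647196  −1 ⇒ G_5=1647195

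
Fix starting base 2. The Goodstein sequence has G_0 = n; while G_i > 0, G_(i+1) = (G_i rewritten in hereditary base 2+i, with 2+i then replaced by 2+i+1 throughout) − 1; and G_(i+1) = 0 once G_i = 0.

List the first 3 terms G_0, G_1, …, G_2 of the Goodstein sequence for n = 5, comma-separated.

5, 27, 255

G_0 = 5. HB_2(5) = 2^2 + 1. Bump = 28. G_1 = 27.
G_1 = 27. HB_3(27) = 3^3. Bump = 256. G_2 = 255.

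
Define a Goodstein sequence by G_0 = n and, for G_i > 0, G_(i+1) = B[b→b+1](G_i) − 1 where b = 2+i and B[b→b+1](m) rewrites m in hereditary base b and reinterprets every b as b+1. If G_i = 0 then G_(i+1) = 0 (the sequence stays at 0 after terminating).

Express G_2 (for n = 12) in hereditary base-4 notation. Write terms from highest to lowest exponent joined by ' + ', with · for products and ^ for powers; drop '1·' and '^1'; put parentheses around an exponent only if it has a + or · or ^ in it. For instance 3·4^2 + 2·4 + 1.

4^(4 + 1) + 2·4^2 + 2·4 + 1

G_0 = 12. HB_2(12) = 2^(2 + 1) + 2^2. Bump = 108. G_1 = 107.
G_1 = 107. HB_3(107) = 3^(3 + 1) + 2·3^2 + 2·3 + 2. Bump = 1066. G_2 = 1065.
G_2 = 1065. HB_4(1065) = 4^(4 + 1) + 2·4^2 + 2·4 + 1. Bump = 15686. G_3 = 15685.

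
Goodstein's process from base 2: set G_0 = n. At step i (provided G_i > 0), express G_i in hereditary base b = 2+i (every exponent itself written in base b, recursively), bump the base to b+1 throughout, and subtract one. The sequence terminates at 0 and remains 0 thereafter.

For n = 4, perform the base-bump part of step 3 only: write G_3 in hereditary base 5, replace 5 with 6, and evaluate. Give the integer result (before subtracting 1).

84

[0] 4 ≡ 2^2 (base 2). Lift 3: 27. −1: 26.
[1] 26 ≡ 2·3^2 + 2·3 + 2 (base 3). Lift 4: 42. −1: 41.
[2] 41 ≡ 2·4^2 + 2·4 + 1 (base 4). Lift 5: 61. −1: 60.
[3] 60 ≡ 2·5^2 + 2·5 (base 5). Lift 6: 84. −1: 83.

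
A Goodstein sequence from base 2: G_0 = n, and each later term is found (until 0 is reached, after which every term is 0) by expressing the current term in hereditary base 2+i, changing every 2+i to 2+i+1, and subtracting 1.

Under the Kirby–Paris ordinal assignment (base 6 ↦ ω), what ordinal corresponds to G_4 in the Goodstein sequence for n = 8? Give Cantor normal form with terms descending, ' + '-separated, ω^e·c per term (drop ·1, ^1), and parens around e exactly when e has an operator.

ω^ω·2 + ω^2·2 + ω + 5

G_0 = 8. HB_2(8) = 2^(2 + 1). Bump = 81. G_1 = 80.
G_1 = 80. HB_3(80) = 2·3^3 + 2·3^2 + 2·3 + 2. Bump = 554. G_2 = 553.
G_2 = 553. HB_4(553) = 2·4^4 + 2·4^2 + 2·4 + 1. Bump = 6311. G_3 = 6310.
G_3 = 6310. HB_5(6310) = 2·5^5 + 2·5^2 + 2·5. Bump = 93396. G_4 = 93395.
G_4 = 93395. HB_6(93395) = 2·6^6 + 2·6^2 + 6 + 5. Bump = 1647196. G_5 = 1647195.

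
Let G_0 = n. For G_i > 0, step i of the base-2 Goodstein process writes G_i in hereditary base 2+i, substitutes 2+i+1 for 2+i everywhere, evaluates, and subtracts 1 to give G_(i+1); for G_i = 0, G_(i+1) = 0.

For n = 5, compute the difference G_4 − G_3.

308

i=0: 5 = 2^2 + 1 (b=2); 2→3: 3^3 + 1 = 28; 28−1 = 27
i=1: 27 = 3^3 (b=3); 3→4: 4^4 = 256; 256−1 = 255
i=2: 255 = 3·4^3 + 3·4^2 + 3·4 + 3 (b=4); 4→5: 3·5^3 + 3·5^2 + 3·5 + 3 = 468; 468−1 = 467
i=3: 467 = 3·5^3 + 3·5^2 + 3·5 + 2 (b=5); 5→6: 3·6^3 + 3·6^2 + 3·6 + 2 = 776; 776−1 = 775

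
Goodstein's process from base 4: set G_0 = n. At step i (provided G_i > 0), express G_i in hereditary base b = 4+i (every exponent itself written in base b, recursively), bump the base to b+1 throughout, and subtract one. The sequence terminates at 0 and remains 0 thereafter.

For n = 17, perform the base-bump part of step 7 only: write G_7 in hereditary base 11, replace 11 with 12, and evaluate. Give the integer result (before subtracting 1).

60

i=0: 17 = 4^2 + 1 (b=4); 4→5: 5^2 + 1 = 26; 26−1 = 25
i=1: 25 = 5^2 (b=5); 5→6: 6^2 = 36; 36−1 = 35
i=2: 35 = 5·6 + 5 (b=6); 6→7: 5·7 + 5 = 40; 40−1 = 39
i=3: 39 = 5·7 + 4 (b=7); 7→8: 5·8 + 4 = 44; 44−1 = 43
i=4: 43 = 5·8 + 3 (b=8); 8→9: 5·9 + 3 = 48; 48−1 = 47
i=5: 47 = 5·9 + 2 (b=9); 9→10: 5·10 + 2 = 52; 52−1 = 51
i=6: 51 = 5·10 + 1 (b=10); 10→11: 5·11 + 1 = 56; 56−1 = 55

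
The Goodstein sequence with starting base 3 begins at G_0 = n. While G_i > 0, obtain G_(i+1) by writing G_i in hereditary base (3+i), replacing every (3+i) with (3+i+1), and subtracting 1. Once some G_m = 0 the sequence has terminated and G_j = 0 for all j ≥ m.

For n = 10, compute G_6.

G_0=10  [base 3] 3^2 + 1  →[3↦4]→  4^2 + 1 = 17  −1 ⇒ G_1=16
G_1=16  [base 4] 4^2  →[4↦5]→  5^2 = 25  −1 ⇒ G_2=24
G_2=24  [base 5] 4·5 + 4  →[5↦6]→  4·6 + 4 = 28  −1 ⇒ G_3=27
G_3=27  [base 6] 4·6 + 3  →[6↦7]→  4·7 + 3 = 31  −1 ⇒ G_4=30
G_4=30  [base 7] 4·7 + 2  →[7↦8]→  4·8 + 2 = 34  −1 ⇒ G_5=33
G_5=33  [base 8] 4·8 + 1  →[8↦9]→  4·9 + 1 = 37  −1 ⇒ G_6=36
G_6=36  [base 9] 4·9  →[9↦10]→  4·10 = 40  −1 ⇒ G_7=39

36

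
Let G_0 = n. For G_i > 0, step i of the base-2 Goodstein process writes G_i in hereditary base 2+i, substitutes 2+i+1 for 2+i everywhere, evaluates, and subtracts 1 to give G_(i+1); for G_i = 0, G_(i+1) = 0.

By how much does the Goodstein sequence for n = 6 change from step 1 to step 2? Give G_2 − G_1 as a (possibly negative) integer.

228

G_0=6  [base 2] 2^2 + 2  →[2↦3]→  3^3 + 3 = 30  −1 ⇒ G_1=29
G_1=29  [base 3] 3^3 + 2  →[3↦4]→  4^4 + 2 = 258  −1 ⇒ G_2=257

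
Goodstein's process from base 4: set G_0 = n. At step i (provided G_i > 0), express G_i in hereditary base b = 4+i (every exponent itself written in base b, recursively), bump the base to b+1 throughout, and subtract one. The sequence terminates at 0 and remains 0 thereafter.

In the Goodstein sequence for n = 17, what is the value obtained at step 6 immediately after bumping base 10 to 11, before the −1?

56

17 —HB4→ 4^2 + 1 —bump→ 5^2 + 1 = 26 —(−1)→ 25
25 —HB5→ 5^2 —bump→ 6^2 = 36 —(−1)→ 35
35 —HB6→ 5·6 + 5 —bump→ 5·7 + 5 = 40 —(−1)→ 39
39 —HB7→ 5·7 + 4 —bump→ 5·8 + 4 = 44 —(−1)→ 43
43 —HB8→ 5·8 + 3 —bump→ 5·9 + 3 = 48 —(−1)→ 47
47 —HB9→ 5·9 + 2 —bump→ 5·10 + 2 = 52 —(−1)→ 51
51 —HB10→ 5·10 + 1 —bump→ 5·11 + 1 = 56 —(−1)→ 55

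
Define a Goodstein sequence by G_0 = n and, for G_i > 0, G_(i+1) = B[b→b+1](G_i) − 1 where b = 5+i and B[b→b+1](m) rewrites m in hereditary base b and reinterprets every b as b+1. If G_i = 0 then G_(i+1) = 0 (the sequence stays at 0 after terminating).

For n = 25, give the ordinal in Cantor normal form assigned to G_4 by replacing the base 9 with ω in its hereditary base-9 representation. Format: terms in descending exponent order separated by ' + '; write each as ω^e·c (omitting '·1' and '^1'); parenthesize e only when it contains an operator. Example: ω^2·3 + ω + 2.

ω·5 + 2

i=0: 25 = 5^2 (b=5); 5→6: 6^2 = 36; 36−1 = 35
i=1: 35 = 5·6 + 5 (b=6); 6→7: 5·7 + 5 = 40; 40−1 = 39
i=2: 39 = 5·7 + 4 (b=7); 7→8: 5·8 + 4 = 44; 44−1 = 43
i=3: 43 = 5·8 + 3 (b=8); 8→9: 5·9 + 3 = 48; 48−1 = 47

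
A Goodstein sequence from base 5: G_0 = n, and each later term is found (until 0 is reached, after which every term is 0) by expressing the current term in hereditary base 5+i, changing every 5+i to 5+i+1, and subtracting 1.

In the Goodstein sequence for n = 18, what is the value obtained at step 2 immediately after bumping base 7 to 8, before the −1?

[0] 18 ≡ 3·5 + 3 (base 5). Lift 6: 21. −1: 20.
[1] 20 ≡ 3·6 + 2 (base 6). Lift 7: 23. −1: 22.
[2] 22 ≡ 3·7 + 1 (base 7). Lift 8: 25. −1: 24.

25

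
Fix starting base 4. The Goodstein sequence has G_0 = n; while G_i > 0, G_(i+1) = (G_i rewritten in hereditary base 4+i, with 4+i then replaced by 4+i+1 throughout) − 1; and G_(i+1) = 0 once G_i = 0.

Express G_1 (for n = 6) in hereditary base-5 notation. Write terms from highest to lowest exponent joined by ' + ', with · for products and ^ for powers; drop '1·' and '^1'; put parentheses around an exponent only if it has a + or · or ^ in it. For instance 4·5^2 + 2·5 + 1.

5 + 1

base 4: 6 = 4 + 2; at 5: 5 + 2 = 7; next = 6
base 5: 6 = 5 + 1; at 6: 6 + 1 = 7; next = 6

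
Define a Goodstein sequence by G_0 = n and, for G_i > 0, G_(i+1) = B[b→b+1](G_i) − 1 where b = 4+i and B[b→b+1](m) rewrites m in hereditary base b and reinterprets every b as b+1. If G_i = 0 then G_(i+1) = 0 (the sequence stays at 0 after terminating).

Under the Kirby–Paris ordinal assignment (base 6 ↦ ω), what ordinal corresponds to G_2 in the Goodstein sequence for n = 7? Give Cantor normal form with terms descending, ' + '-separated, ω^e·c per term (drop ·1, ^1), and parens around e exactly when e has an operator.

(0) 7|_4 = 4 + 3 ↦ 5 + 3|_5 = 8 ⇒ 7
(1) 7|_5 = 5 + 2 ↦ 6 + 2|_6 = 8 ⇒ 7
(2) 7|_6 = 6 + 1 ↦ 7 + 1|_7 = 8 ⇒ 7

ω + 1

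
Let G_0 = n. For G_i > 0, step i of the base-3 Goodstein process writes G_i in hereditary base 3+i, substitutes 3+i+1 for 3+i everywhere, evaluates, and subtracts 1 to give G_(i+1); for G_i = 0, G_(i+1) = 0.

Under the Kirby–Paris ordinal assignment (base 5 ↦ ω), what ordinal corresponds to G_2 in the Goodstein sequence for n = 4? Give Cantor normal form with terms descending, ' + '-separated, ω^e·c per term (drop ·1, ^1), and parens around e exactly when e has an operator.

(0) 4|_3 = 3 + 1 ↦ 4 + 1|_4 = 5 ⇒ 4
(1) 4|_4 = 4 ↦ 5|_5 = 5 ⇒ 4
(2) 4|_5 = 4 ↦ 4|_6 = 4 ⇒ 3

4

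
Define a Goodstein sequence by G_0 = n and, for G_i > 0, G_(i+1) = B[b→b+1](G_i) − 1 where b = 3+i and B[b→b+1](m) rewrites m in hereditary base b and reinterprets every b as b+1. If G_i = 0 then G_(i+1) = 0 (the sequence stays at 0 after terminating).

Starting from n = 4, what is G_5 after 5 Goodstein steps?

1

step 0: 4 = 3 + 1; sub 4 for 3: 4 + 1; = 5; G_1 = 5−1 = 4
step 1: 4 = 4; sub 5 for 4: 5; = 5; G_2 = 5−1 = 4
step 2: 4 = 4; sub 6 for 5: 4; = 4; G_3 = 4−1 = 3
step 3: 3 = 3; sub 7 for 6: 3; = 3; G_4 = 3−1 = 2
step 4: 2 = 2; sub 8 for 7: 2; = 2; G_5 = 2−1 = 1
step 5: 1 = 1; sub 9 for 8: 1; = 1; G_6 = 1−1 = 0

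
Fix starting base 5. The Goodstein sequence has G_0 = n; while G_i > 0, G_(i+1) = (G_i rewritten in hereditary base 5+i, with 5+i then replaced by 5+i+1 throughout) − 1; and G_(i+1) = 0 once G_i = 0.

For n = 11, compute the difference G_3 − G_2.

[0] 11 ≡ 2·5 + 1 (base 5). Lift 6: 13. −1: 12.
[1] 12 ≡ 2·6 (base 6). Lift 7: 14. −1: 13.
[2] 13 ≡ 7 + 6 (base 7). Lift 8: 14. −1: 13.

0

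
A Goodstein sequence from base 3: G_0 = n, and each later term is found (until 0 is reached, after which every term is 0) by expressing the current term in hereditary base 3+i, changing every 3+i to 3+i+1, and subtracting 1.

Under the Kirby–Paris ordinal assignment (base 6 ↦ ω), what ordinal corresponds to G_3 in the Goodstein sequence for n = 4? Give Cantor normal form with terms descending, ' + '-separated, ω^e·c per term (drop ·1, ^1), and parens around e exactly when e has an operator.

i=0: 4 = 3 + 1 (b=3); 3→4: 4 + 1 = 5; 5−1 = 4
i=1: 4 = 4 (b=4); 4→5: 5 = 5; 5−1 = 4
i=2: 4 = 4 (b=5); 5→6: 4 = 4; 4−1 = 3
i=3: 3 = 3 (b=6); 6→7: 3 = 3; 3−1 = 2

3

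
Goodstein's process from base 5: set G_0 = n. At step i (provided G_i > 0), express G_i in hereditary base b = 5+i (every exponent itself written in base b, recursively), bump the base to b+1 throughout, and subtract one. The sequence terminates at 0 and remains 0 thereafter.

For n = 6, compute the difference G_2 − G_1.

step 0: 6 = 5 + 1; sub 6 for 5: 6 + 1; = 7; G_1 = 7−1 = 6
step 1: 6 = 6; sub 7 for 6: 7; = 7; G_2 = 7−1 = 6

0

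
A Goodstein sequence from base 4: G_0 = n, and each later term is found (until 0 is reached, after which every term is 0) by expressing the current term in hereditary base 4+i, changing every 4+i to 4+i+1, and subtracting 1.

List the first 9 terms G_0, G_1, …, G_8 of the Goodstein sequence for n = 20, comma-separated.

20, 29, 39, 51, 65, 81, 99, 107, 115

20 —HB4→ 4^2 + 4 —bump→ 5^2 + 5 = 30 —(−1)→ 29
29 —HB5→ 5^2 + 4 —bump→ 6^2 + 4 = 40 —(−1)→ 39
39 —HB6→ 6^2 + 3 —bump→ 7^2 + 3 = 52 —(−1)→ 51
51 —HB7→ 7^2 + 2 —bump→ 8^2 + 2 = 66 —(−1)→ 65
65 —HB8→ 8^2 + 1 —bump→ 9^2 + 1 = 82 —(−1)→ 81
81 —HB9→ 9^2 —bump→ 10^2 = 100 —(−1)→ 99
99 —HB10→ 9·10 + 9 —bump→ 9·11 + 9 = 108 —(−1)→ 107
107 —HB11→ 9·11 + 8 —bump→ 9·12 + 8 = 116 —(−1)→ 115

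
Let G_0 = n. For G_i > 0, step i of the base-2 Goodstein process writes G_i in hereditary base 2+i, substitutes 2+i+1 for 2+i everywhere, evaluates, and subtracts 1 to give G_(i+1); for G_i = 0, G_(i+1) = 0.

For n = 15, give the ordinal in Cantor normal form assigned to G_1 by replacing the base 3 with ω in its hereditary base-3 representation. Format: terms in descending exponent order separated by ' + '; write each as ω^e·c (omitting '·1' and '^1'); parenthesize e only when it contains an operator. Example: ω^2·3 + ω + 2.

(0) 15|_2 = 2^(2 + 1) + 2^2 + 2 + 1 ↦ 3^(3 + 1) + 3^3 + 3 + 1|_3 = 112 ⇒ 111
(1) 111|_3 = 3^(3 + 1) + 3^3 + 3 ↦ 4^(4 + 1) + 4^4 + 4|_4 = 1284 ⇒ 1283

ω^(ω + 1) + ω^ω + ω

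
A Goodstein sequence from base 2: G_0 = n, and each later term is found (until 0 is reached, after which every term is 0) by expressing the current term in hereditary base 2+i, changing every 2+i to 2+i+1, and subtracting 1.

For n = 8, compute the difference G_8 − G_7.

[0] 8 ≡ 2^(2 + 1) (base 2). Lift 3: 81. −1: 80.
[1] 80 ≡ 2·3^3 + 2·3^2 + 2·3 + 2 (base 3). Lift 4: 554. −1: 553.
[2] 553 ≡ 2·4^4 + 2·4^2 + 2·4 + 1 (base 4). Lift 5: 6311. −1: 6310.
[3] 6310 ≡ 2·5^5 + 2·5^2 + 2·5 (base 5). Lift 6: 93396. −1: 93395.
[4] 93395 ≡ 2·6^6 + 2·6^2 + 6 + 5 (base 6). Lift 7: 1647196. −1: 1647195.
[5] 1647195 ≡ 2·7^7 + 2·7^2 + 7 + 4 (base 7). Lift 8: 33554572. −1: 33554571.
[6] 33554571 ≡ 2·8^8 + 2·8^2 + 8 + 3 (base 8). Lift 9: 774841152. −1: 774841151.
[7] 774841151 ≡ 2·9^9 + 2·9^2 + 9 + 2 (base 9). Lift 10: 20000000212. −1: 20000000211.

19225159060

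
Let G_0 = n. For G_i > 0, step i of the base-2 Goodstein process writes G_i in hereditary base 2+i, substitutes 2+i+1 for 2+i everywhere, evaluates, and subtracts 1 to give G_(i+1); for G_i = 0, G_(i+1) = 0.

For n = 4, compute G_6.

i=0: 4 = 2^2 (b=2); 2→3: 3^3 = 27; 27−1 = 26
i=1: 26 = 2·3^2 + 2·3 + 2 (b=3); 3→4: 2·4^2 + 2·4 + 2 = 42; 42−1 = 41
i=2: 41 = 2·4^2 + 2·4 + 1 (b=4); 4→5: 2·5^2 + 2·5 + 1 = 61; 61−1 = 60
i=3: 60 = 2·5^2 + 2·5 (b=5); 5→6: 2·6^2 + 2·6 = 84; 84−1 = 83
i=4: 83 = 2·6^2 + 6 + 5 (b=6); 6→7: 2·7^2 + 7 + 5 = 110; 110−1 = 109
i=5: 109 = 2·7^2 + 7 + 4 (b=7); 7→8: 2·8^2 + 8 + 4 = 140; 140−1 = 139
i=6: 139 = 2·8^2 + 8 + 3 (b=8); 8→9: 2·9^2 + 9 + 3 = 174; 174−1 = 173

139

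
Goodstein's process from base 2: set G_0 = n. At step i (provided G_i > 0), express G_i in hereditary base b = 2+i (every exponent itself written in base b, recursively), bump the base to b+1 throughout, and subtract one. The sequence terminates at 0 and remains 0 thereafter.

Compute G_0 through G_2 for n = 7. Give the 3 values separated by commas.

i=0: 7 = 2^2 + 2 + 1 (b=2); 2→3: 3^3 + 3 + 1 = 31; 31−1 = 30
i=1: 30 = 3^3 + 3 (b=3); 3→4: 4^4 + 4 = 260; 260−1 = 259

7, 30, 259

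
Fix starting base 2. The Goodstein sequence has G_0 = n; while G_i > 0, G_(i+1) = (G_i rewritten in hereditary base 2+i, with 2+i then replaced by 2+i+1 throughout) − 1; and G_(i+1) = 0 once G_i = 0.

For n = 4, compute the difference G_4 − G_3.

23

base 2: 4 = 2^2; at 3: 3^3 = 27; next = 26
base 3: 26 = 2·3^2 + 2·3 + 2; at 4: 2·4^2 + 2·4 + 2 = 42; next = 41
base 4: 41 = 2·4^2 + 2·4 + 1; at 5: 2·5^2 + 2·5 + 1 = 61; next = 60
base 5: 60 = 2·5^2 + 2·5; at 6: 2·6^2 + 2·6 = 84; next = 83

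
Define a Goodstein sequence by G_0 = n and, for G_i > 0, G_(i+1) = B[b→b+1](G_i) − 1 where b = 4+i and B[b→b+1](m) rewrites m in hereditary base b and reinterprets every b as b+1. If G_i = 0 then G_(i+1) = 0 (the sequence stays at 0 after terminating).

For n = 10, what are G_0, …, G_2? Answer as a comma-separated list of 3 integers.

10, 11, 12

base 4: 10 = 2·4 + 2; at 5: 2·5 + 2 = 12; next = 11
base 5: 11 = 2·5 + 1; at 6: 2·6 + 1 = 13; next = 12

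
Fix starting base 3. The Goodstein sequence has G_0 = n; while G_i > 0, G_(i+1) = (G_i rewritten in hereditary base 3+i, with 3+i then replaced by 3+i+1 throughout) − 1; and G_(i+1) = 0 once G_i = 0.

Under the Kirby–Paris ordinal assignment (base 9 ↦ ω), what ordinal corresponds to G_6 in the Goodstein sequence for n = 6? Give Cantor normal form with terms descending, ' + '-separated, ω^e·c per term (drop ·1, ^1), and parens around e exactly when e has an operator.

base 3: 6 = 2·3; at 4: 2·4 = 8; next = 7
base 4: 7 = 4 + 3; at 5: 5 + 3 = 8; next = 7
base 5: 7 = 5 + 2; at 6: 6 + 2 = 8; next = 7
base 6: 7 = 6 + 1; at 7: 7 + 1 = 8; next = 7
base 7: 7 = 7; at 8: 8 = 8; next = 7
base 8: 7 = 7; at 9: 7 = 7; next = 6
base 9: 6 = 6; at 10: 6 = 6; next = 5

6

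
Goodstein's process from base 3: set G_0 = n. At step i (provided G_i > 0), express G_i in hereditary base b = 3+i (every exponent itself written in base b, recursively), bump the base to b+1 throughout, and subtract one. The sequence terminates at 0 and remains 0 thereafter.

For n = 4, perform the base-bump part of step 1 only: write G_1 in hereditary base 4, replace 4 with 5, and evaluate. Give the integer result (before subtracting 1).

5

i=0: 4 = 3 + 1 (b=3); 3→4: 4 + 1 = 5; 5−1 = 4
i=1: 4 = 4 (b=4); 4→5: 5 = 5; 5−1 = 4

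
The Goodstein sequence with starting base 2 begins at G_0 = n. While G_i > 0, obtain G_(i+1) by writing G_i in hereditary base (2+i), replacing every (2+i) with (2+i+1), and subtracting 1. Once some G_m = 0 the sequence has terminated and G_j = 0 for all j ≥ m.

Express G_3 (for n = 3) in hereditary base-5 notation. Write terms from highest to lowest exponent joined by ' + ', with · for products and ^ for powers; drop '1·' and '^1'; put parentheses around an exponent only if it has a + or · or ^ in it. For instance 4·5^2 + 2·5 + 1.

2

[0] 3 ≡ 2 + 1 (base 2). Lift 3: 4. −1: 3.
[1] 3 ≡ 3 (base 3). Lift 4: 4. −1: 3.
[2] 3 ≡ 3 (base 4). Lift 5: 3. −1: 2.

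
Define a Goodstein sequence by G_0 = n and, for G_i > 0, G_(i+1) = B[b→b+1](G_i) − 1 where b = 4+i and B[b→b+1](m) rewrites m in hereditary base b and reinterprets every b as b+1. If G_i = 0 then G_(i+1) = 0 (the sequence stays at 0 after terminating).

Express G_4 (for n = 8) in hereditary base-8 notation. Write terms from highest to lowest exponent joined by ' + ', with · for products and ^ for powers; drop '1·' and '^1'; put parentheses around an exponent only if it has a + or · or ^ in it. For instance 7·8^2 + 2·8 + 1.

8 + 1

[0] 8 ≡ 2·4 (base 4). Lift 5: 10. −1: 9.
[1] 9 ≡ 5 + 4 (base 5). Lift 6: 10. −1: 9.
[2] 9 ≡ 6 + 3 (base 6). Lift 7: 10. −1: 9.
[3] 9 ≡ 7 + 2 (base 7). Lift 8: 10. −1: 9.
[4] 9 ≡ 8 + 1 (base 8). Lift 9: 10. −1: 9.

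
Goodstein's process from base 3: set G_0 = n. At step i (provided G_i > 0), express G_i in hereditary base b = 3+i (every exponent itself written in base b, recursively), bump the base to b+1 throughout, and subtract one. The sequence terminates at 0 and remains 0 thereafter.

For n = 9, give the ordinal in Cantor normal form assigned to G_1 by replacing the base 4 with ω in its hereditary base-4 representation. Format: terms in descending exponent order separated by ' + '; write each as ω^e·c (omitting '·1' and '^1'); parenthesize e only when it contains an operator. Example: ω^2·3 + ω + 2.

ω·3 + 3

9 —HB3→ 3^2 —bump→ 4^2 = 16 —(−1)→ 15
15 —HB4→ 3·4 + 3 —bump→ 3·5 + 3 = 18 —(−1)→ 17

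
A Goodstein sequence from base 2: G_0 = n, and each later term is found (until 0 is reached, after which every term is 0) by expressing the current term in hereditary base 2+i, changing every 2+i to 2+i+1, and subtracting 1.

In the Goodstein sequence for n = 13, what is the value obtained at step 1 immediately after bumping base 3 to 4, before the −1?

G_0 = 13. HB_2(13) = 2^(2 + 1) + 2^2 + 1. Bump = 109. G_1 = 108.
G_1 = 108. HB_3(108) = 3^(3 + 1) + 3^3. Bump = 1280. G_2 = 1279.

1280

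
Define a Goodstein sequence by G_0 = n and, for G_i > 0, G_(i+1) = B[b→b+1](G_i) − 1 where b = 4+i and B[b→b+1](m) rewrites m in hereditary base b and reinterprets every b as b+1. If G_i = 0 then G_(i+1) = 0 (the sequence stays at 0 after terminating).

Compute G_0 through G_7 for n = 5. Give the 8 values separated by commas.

(0) 5|_4 = 4 + 1 ↦ 5 + 1|_5 = 6 ⇒ 5
(1) 5|_5 = 5 ↦ 6|_6 = 6 ⇒ 5
(2) 5|_6 = 5 ↦ 5|_7 = 5 ⇒ 4
(3) 4|_7 = 4 ↦ 4|_8 = 4 ⇒ 3
(4) 3|_8 = 3 ↦ 3|_9 = 3 ⇒ 2
(5) 2|_9 = 2 ↦ 2|_10 = 2 ⇒ 1
(6) 1|_10 = 1 ↦ 1|_11 = 1 ⇒ 0

5, 5, 5, 4, 3, 2, 1, 0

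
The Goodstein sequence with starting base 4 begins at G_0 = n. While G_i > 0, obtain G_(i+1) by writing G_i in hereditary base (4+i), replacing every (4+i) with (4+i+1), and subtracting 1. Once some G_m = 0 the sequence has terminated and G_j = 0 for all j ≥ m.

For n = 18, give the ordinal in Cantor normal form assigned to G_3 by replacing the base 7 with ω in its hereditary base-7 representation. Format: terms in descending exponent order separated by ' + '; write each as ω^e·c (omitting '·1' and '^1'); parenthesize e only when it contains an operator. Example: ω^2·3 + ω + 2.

ω·6 + 6

[0] 18 ≡ 4^2 + 2 (base 4). Lift 5: 27. −1: 26.
[1] 26 ≡ 5^2 + 1 (base 5). Lift 6: 37. −1: 36.
[2] 36 ≡ 6^2 (base 6). Lift 7: 49. −1: 48.
[3] 48 ≡ 6·7 + 6 (base 7). Lift 8: 54. −1: 53.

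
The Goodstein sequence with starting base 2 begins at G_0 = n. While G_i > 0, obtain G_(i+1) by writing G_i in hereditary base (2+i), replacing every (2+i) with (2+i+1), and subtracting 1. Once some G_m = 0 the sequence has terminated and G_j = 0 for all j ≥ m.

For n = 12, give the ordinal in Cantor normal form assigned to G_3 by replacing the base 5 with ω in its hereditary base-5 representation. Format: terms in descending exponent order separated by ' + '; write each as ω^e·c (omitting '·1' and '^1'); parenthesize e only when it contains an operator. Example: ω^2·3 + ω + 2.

ω^(ω + 1) + ω^2·2 + ω·2

[0] 12 ≡ 2^(2 + 1) + 2^2 (base 2). Lift 3: 108. −1: 107.
[1] 107 ≡ 3^(3 + 1) + 2·3^2 + 2·3 + 2 (base 3). Lift 4: 1066. −1: 1065.
[2] 1065 ≡ 4^(4 + 1) + 2·4^2 + 2·4 + 1 (base 4). Lift 5: 15686. −1: 15685.
[3] 15685 ≡ 5^(5 + 1) + 2·5^2 + 2·5 (base 5). Lift 6: 280020. −1: 280019.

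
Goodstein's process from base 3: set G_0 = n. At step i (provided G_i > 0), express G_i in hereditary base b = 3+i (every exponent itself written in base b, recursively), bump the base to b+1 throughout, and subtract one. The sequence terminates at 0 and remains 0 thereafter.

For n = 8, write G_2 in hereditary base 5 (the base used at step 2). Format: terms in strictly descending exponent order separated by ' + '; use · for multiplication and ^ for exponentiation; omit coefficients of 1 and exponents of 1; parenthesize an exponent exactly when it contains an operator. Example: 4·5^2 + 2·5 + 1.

2·5

base 3: 8 = 2·3 + 2; at 4: 2·4 + 2 = 10; next = 9
base 4: 9 = 2·4 + 1; at 5: 2·5 + 1 = 11; next = 10
base 5: 10 = 2·5; at 6: 2·6 = 12; next = 11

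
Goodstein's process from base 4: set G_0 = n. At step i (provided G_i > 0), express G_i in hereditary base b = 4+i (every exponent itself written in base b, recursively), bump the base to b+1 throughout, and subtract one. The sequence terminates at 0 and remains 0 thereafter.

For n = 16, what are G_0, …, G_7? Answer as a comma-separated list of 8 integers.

[0] 16 ≡ 4^2 (base 4). Lift 5: 25. −1: 24.
[1] 24 ≡ 4·5 + 4 (base 5). Lift 6: 28. −1: 27.
[2] 27 ≡ 4·6 + 3 (base 6). Lift 7: 31. −1: 30.
[3] 30 ≡ 4·7 + 2 (base 7). Lift 8: 34. −1: 33.
[4] 33 ≡ 4·8 + 1 (base 8). Lift 9: 37. −1: 36.
[5] 36 ≡ 4·9 (base 9). Lift 10: 40. −1: 39.
[6] 39 ≡ 3·10 + 9 (base 10). Lift 11: 42. −1: 41.

16, 24, 27, 30, 33, 36, 39, 41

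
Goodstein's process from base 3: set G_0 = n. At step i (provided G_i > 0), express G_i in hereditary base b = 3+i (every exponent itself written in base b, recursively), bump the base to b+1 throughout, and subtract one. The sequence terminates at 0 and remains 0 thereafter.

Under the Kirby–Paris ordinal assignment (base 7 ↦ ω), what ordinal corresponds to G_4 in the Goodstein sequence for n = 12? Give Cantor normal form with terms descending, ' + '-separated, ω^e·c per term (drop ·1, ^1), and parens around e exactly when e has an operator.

G_0 = 12. HB_3(12) = 3^2 + 3. Bump = 20. G_1 = 19.
G_1 = 19. HB_4(19) = 4^2 + 3. Bump = 28. G_2 = 27.
G_2 = 27. HB_5(27) = 5^2 + 2. Bump = 38. G_3 = 37.
G_3 = 37. HB_6(37) = 6^2 + 1. Bump = 50. G_4 = 49.
G_4 = 49. HB_7(49) = 7^2. Bump = 64. G_5 = 63.

ω^2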